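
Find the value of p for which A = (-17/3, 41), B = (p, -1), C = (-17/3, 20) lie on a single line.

The three points are collinear iff det[AB; AC] = 0.
This determinant is linear in p: (-21)p + (-119) = 0, so p = -17/3.

-17/3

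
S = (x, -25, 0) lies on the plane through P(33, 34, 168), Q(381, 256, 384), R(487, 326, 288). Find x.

-62

Coplanarity requires PQ · (PR × PS) = 0.
PQ = (348, 222, 216), PR = (454, 292, 120); the triple product is linear in x with coefficient -36432 and constant term -2258784.
Setting it to zero: x = -62.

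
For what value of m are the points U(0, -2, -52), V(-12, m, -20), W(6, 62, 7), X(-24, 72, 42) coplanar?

Normal to plane UWX: n = (1650, -1980, 1980); plane equation n·P = -99000.
Requiring n·V = -99000: (-1980)m + (-59400) = -99000.
So m = 20.

20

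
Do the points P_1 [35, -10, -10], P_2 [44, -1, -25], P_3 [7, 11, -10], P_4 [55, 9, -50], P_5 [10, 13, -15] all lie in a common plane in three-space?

No

The plane through P_1, P_2, P_3 has normal n = P_1P_2 × P_1P_3 = (315, 420, 441) and equation n·P = 2415.
Checking the remaining points: n·P_4 = -945, n·P_5 = 1995.
Since n·P_4 = -945 ≠ 2415, P_4 is off the plane and the points are not all coplanar.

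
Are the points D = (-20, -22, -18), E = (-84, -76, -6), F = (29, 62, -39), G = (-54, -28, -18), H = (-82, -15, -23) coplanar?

The plane through D, E, F has normal n = DE × DF = (126, -756, -2730) and equation n·P = 63252.
Checking the remaining points: n·G = 63504, n·H = 63798.
Since n·G = 63504 ≠ 63252, G is off the plane and the points are not all coplanar.

No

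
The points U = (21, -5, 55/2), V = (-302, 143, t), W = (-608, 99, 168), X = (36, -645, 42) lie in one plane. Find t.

Normal to plane UWX: n = (91428, 11228, 401000); plane equation n·P = 12891348.
Requiring n·V = 12891348: (401000)t + (-26005652) = 12891348.
So t = 97.

97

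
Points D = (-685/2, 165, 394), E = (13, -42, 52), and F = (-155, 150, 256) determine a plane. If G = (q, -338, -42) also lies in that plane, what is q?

-43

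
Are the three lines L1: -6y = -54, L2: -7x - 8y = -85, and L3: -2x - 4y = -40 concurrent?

The three lines meet at one point iff the augmented coefficient matrix [aᵢ bᵢ cᵢ] has rank < 3, i.e. its determinant vanishes.
Here the determinant is 12.
Nonzero, so no common point exists.

No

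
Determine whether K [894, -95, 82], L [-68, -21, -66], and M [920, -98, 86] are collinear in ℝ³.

KL = (-962, 74, -148), KM = (26, -3, 4).
KL × KM = (-148, 0, 962).
The cross product is nonzero, so the points do not lie on one line.

No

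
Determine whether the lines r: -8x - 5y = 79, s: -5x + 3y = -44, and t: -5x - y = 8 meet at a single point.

No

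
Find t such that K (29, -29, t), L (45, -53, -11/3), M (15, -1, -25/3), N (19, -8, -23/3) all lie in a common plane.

-11/3

Coplanarity ⇔ det[KL; KM; KN] = 0.
Expanding, this is linear in t: (-2)t + (-22/3) = 0.
So t = -11/3.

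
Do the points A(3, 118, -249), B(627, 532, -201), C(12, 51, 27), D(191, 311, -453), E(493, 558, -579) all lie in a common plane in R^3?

No

The plane through A, B, C has normal n = AB × AC = (117480, -171792, -45534) and equation n·P = -8581050.
Checking the remaining points: n·D = -10361730, n·E = -11578110.
Since n·D = -10361730 ≠ -8581050, D is off the plane and the points are not all coplanar.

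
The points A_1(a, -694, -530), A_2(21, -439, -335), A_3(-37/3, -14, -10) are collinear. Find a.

41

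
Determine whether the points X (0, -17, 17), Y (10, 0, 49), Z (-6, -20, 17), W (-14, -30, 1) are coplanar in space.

Yes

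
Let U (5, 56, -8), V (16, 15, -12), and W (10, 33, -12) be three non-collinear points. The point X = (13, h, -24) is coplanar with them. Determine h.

0

The plane through U, V, W has equation 72x + 24y − 48z = 2088.
Substituting X: (24)h + (2088) = 2088, so h = 0.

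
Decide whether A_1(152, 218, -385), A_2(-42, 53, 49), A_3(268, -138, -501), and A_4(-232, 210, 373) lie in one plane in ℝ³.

No

The four points are coplanar iff the 3×3 determinant with rows A_1A_2, A_1A_3, A_1A_4 is zero.
Rows: (-194, -165, 434), (116, -356, -116), (-384, -8, 758).
Expanding along the first row: (-194)(-270776) − (-165)(43384) + (434)(-137632) = -43384.
Nonzero ⇒ not coplanar.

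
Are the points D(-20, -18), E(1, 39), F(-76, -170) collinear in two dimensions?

Yes

DE = (21, 57), DF = (-56, -152).
det[DE; DF] = (21)(-152) − (57)(-56) = 0.
The determinant is zero, so the points are collinear.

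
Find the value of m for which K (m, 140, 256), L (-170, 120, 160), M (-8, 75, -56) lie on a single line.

Collinearity requires KL × KM = 0; each component is linear in m.
The y-component gives (-216)m + (-52272) = 0, so m = -242.
The remaining components then also vanish.

-242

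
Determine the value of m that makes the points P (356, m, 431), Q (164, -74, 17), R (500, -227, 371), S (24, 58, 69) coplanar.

-89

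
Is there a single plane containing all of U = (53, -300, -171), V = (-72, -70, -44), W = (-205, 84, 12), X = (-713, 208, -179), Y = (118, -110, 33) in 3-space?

Yes

The plane through U, V, W has normal n = UV × UW = (-6678, -9891, 11340) and equation n·P = 674226.
Checking the remaining points: n·X = 674226, n·Y = 674226.
All equal 674226, so all 5 points lie in one plane.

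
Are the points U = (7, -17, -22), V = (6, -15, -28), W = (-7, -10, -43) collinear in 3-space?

No

UV = (-1, 2, -6), UW = (-14, 7, -21).
Comparing components 3 and 1: (-6)(-14) − (-1)(-21) = 63 ≠ 0, so UV and UW are not parallel and the points are not collinear.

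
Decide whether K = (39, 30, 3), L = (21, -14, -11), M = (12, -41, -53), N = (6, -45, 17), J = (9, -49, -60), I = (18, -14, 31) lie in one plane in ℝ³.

The plane through K, L, M has normal n = KL × KM = (1470, -630, 90) and equation n·P = 38700.
Checking the remaining points: n·N = 38700, n·J = 38700, n·I = 38070.
Since n·I = 38070 ≠ 38700, I is off the plane and the points are not all coplanar.

No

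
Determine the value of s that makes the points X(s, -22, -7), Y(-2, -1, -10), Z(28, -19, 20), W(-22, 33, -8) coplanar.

13

The points are coplanar iff XY · (XZ × XW) = 0.
Expanding, this is linear in s: (1056)s + (-13728) = 0.
So s = 13.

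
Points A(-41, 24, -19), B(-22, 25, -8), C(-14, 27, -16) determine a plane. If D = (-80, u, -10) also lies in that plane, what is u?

The plane through A, B, C has equation −30x + 240y + 30z = 6420.
Substituting D: (240)u + (2100) = 6420, so u = 18.

18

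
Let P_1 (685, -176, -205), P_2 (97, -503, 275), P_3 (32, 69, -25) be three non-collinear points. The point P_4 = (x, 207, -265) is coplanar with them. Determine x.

356

The plane through P_1, P_2, P_3 has equation −176460x − 207600y − 357591z = -11031345.
Substituting P_4: (-176460)x + (51788415) = -11031345, so x = 356.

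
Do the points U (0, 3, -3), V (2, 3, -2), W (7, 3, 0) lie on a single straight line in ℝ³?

No

UV = (2, 0, 1), UW = (7, 0, 3).
UV × UW = (0, 1, 0).
The cross product is nonzero, so the points do not lie on one line.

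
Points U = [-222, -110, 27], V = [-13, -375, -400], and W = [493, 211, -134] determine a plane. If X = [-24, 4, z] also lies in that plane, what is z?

9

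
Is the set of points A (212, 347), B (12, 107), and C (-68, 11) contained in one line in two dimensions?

AB = (-200, -240), AC = (-280, -336).
Twice the signed area of △ABC is (-200)(-336) − (-240)(-280) = 0.
The triangle is degenerate (zero area), so the points are collinear.

Yes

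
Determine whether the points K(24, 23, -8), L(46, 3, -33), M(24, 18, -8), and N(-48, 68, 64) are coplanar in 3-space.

With K as base: KL = (22, -20, -25), KM = (0, -5, 0), KN = (-72, 45, 72).
KM × KN = (-360, 0, -360).
KL · (KM × KN) = 1080.
Since 1080 ≠ 0, the four points are not coplanar.

No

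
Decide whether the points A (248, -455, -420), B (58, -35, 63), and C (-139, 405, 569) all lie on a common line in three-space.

AB = (-190, 420, 483), AC = (-387, 860, 989).
Comparing components 3 and 1: (483)(-387) − (-190)(989) = 989 ≠ 0, so AB and AC are not parallel and the points are not collinear.

No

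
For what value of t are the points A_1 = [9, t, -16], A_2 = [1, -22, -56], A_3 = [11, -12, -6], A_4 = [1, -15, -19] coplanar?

-14

The points are coplanar iff A_1A_2 · (A_1A_3 × A_1A_4) = 0.
Expanding, this is linear in t: (370)t + (5180) = 0.
So t = -14.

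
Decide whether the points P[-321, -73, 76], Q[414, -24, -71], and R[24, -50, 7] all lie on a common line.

Yes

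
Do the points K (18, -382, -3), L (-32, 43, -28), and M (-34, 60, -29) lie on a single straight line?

Yes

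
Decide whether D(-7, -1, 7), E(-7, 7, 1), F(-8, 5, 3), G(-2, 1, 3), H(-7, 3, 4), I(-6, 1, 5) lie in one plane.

Yes

The plane through D, E, F has normal n = DE × DF = (4, 6, 8) and equation n·P = 22.
Checking the remaining points: n·G = 22, n·H = 22, n·I = 22.
All equal 22, so all 6 points lie in one plane.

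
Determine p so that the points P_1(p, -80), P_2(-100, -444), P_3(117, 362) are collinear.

Collinearity: (P_1 − P_2) must be parallel to (P_3 − P_2) = (217, 806).
Cross-multiplying the components: (p − (-100))·(806) = (364)·(217).
Solving gives p = -2.

-2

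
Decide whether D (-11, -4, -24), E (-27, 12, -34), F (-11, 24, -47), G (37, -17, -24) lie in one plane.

No

A normal to the plane through D, E, F is n = DE × DF = (-88, -368, -448).
The plane has equation n·P = 13192. For G: n·G = 13752.
13752 ≠ 13192, so G is off the plane.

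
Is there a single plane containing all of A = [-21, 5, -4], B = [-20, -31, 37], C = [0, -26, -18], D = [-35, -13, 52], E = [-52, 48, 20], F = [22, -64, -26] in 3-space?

Yes

The plane through A, B, C has normal n = AB × AC = (1775, 875, 725) and equation n·P = -35800.
Checking the remaining points: n·D = -35800, n·E = -35800, n·F = -35800.
All equal -35800, so all 6 points lie in one plane.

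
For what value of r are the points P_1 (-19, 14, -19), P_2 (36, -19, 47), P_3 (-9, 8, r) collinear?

-7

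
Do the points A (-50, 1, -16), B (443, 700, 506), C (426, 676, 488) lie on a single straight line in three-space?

No

AB = (493, 699, 522), AC = (476, 675, 504).
AB × AC = (-54, 0, 51).
The cross product is nonzero, so the points do not lie on one line.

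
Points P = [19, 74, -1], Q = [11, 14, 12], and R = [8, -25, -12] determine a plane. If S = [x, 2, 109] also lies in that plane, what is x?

The plane through P, Q, R has equation 1947x − 231y + 132z = 19767.
Substituting S: (1947)x + (13926) = 19767, so x = 3.

3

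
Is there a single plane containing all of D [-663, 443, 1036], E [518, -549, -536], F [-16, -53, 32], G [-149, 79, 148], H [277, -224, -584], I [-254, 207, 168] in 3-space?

The plane through D, E, F has normal n = DE × DF = (216256, 168640, 56048) and equation n·P = -10604480.
Checking the remaining points: n·G = -10604480, n·H = -10604480, n·I = -10604480.
All equal -10604480, so all 6 points lie in one plane.

Yes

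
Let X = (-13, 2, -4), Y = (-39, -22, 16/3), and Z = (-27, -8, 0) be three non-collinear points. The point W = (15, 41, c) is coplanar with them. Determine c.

-56/3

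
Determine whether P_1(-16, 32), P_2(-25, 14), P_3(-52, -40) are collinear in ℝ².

P_1P_2 = (-9, -18), P_1P_3 = (-36, -72).
det[P_1P_2; P_1P_3] = (-9)(-72) − (-18)(-36) = 0.
The determinant is zero, so the points are collinear.

Yes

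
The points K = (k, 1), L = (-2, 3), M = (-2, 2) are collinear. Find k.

-2

Collinearity: (K − L) must be parallel to (M − L) = (0, -1).
Cross-multiplying the components: (k − (-2))·(-1) = (-2)·(0).
Solving gives k = -2.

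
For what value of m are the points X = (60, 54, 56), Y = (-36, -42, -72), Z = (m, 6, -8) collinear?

12

Collinearity requires XY × XZ = 0; each component is linear in m.
The y-component gives (-128)m + (1536) = 0, so m = 12.
The remaining components then also vanish.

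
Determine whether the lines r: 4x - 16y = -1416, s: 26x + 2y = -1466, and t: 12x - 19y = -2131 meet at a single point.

Yes

Intersecting r and s: solving the 2×2 system gives (x, y) = (-62, 73).
Substitute into t: (12)(-62) + (-19)(73) = -2131.
This equals -2131, so (-62, 73) lies on all three lines and they are concurrent.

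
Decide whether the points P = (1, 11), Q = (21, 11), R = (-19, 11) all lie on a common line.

Yes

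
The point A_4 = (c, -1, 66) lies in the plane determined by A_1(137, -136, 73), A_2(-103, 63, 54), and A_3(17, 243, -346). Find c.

Coplanarity requires A_1A_2 · (A_1A_3 × A_1A_4) = 0.
A_1A_2 = (-240, 199, -19), A_1A_3 = (-120, 379, -419); the triple product is linear in c with coefficient -76180 and constant term -2361580.
Setting it to zero: c = -31.

-31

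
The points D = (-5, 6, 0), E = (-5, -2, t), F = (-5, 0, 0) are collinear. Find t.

Collinearity requires DE × DF = 0; each component is linear in t.
The x-component gives (6)t + (0) = 0, so t = 0.
The remaining components then also vanish.

0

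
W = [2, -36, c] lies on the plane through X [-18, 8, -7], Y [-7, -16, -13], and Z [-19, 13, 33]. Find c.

The plane through X, Y, Z has equation −930x − 434y + 31z = 13051.
Substituting W: (31)c + (13764) = 13051, so c = -23.

-23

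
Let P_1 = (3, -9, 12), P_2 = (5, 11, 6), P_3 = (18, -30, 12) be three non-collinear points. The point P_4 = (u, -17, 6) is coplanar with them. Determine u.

Coplanarity requires P_1P_2 · (P_1P_3 × P_1P_4) = 0.
P_1P_2 = (2, 20, -6), P_1P_3 = (15, -21, 0); the triple product is linear in u with coefficient -126 and constant term 3150.
Setting it to zero: u = 25.

25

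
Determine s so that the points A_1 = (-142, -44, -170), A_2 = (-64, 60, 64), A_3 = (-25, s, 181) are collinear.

Collinearity requires A_1A_2 × A_1A_3 = 0; each component is linear in s.
The x-component gives (-234)s + (26208) = 0, so s = 112.
The remaining components then also vanish.

112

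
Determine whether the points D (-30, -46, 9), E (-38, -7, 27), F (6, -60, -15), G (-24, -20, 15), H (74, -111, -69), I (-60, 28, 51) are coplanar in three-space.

The plane through D, E, F has normal n = DE × DF = (-684, 456, -1292) and equation n·P = -12084.
Checking the remaining points: n·G = -12084, n·H = -12084, n·I = -12084.
All equal -12084, so all 6 points lie in one plane.

Yes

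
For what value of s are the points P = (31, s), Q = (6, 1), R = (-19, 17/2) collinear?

Collinearity: (P − Q) must be parallel to (R − Q) = (-25, 15/2).
Cross-multiplying the components: (s − 1)·(-25) = (25)·(15/2).
Solving gives s = -13/2.

-13/2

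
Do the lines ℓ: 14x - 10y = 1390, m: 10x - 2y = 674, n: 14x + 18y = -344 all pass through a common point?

No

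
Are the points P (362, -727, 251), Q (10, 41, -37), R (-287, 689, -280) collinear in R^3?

Yes

PQ = (-352, 768, -288), PR = (-649, 1416, -531).
PQ × PR = (0, 0, 0).
The cross product vanishes, so the three points are collinear.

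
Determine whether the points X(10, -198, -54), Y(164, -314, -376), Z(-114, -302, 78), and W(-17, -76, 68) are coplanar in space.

With X as base: XY = (154, -116, -322), XZ = (-124, -104, 132), XW = (-27, 122, 122).
XZ × XW = (-28792, 11564, -17936).
XY · (XZ × XW) = 0.
The scalar triple product vanishes, so the four points are coplanar.

Yes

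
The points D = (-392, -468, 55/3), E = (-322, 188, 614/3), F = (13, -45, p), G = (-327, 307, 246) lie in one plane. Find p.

Coplanarity ⇔ det[DE; DF; DG] = 0.
Expanding, this is linear in p: (-11610)p + (-170280) = 0.
So p = -44/3.

-44/3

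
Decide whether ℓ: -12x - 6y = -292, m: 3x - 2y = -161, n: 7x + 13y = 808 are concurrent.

No

Intersecting ℓ and m: solving the 2×2 system gives (x, y) = (-191/21, 468/7).
Substitute into n: (7)(-191/21) + (13)(468/7) = 16915/21.
But n requires 808 ≠ 16915/21, so the three lines have no common point.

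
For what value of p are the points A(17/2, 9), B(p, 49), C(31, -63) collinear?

-4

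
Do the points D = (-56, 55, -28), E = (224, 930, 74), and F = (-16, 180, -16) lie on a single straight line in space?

No

DE = (280, 875, 102), DF = (40, 125, 12).
DE × DF = (-2250, 720, 0).
The cross product is nonzero, so the points do not lie on one line.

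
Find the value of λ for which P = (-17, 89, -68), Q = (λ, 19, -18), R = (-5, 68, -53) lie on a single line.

23

Direction PR = (12, -21, 15). From the y-coordinate of Q, the parameter along the line is τ = (19 − 89)/(-21) = 10/3.
Then λ = (-17) + 10/3·(12) = 23.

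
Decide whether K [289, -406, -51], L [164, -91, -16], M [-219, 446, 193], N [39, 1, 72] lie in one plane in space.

Yes

The four points are coplanar iff the 3×3 determinant with rows KL, KM, KN is zero.
Rows: (-125, 315, 35), (-508, 852, 244), (-250, 407, 123).
Expanding along the first row: (-125)(5488) − (315)(-1484) + (35)(6244) = 0.
Zero determinant ⇒ coplanar.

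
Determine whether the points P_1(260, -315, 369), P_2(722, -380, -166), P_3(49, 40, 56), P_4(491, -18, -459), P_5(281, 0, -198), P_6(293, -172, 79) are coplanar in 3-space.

No

The plane through P_1, P_2, P_3 has normal n = P_1P_2 × P_1P_3 = (210270, 257491, 150295) and equation n·P = 29019390.
Checking the remaining points: n·P_4 = 29622327, n·P_5 = 29327460, n·P_6 = 29193963.
Since n·P_4 = 29622327 ≠ 29019390, P_4 is off the plane and the points are not all coplanar.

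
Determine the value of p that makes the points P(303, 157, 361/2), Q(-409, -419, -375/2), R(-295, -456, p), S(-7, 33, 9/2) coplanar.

-225/2

Coplanarity ⇔ det[PQ; PR; PS] = 0.
Expanding, this is linear in p: (90272)p + (10155600) = 0.
So p = -225/2.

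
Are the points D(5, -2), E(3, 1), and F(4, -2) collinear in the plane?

No

DE = (-2, 3), DF = (-1, 0).
det[DE; DF] = (-2)(0) − (3)(-1) = 3.
The determinant is nonzero, so they are not collinear.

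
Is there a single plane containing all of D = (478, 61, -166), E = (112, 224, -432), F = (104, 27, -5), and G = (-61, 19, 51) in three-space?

A normal to the plane through D, E, F is n = DE × DF = (17199, 158410, 73406).
The plane has equation n·P = 5698736. For G: n·G = 5704357.
5704357 ≠ 5698736, so G is off the plane.

No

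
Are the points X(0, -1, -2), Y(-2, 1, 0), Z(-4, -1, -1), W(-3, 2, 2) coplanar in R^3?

The four points are coplanar iff the 3×3 determinant with rows XY, XZ, XW is zero.
Rows: (-2, 2, 2), (-4, 0, 1), (-3, 3, 4).
Expanding along the first row: (-2)(-3) − (2)(-13) + (2)(-12) = 8.
Nonzero ⇒ not coplanar.

No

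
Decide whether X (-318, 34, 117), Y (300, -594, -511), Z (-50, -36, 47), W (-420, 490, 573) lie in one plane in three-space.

A normal to the plane through X, Y, Z is n = XY × XZ = (0, -125044, 125044).
The plane has equation n·P = 10378652. For W: n·W = 10378652.
Equal, so W lies in the plane and all four are coplanar.

Yes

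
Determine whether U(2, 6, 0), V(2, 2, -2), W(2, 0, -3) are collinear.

Yes

UV = (0, -4, -2), UW = (0, -6, -3).
UV × UW = (0, 0, 0).
The cross product vanishes, so the three points are collinear.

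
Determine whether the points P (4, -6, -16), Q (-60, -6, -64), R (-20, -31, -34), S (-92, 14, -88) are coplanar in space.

Yes

The four points are coplanar iff the 3×3 determinant with rows PQ, PR, PS is zero.
Rows: (-64, 0, -48), (-24, -25, -18), (-96, 20, -72).
Expanding along the first row: (-64)(2160) − (0)(0) + (-48)(-2880) = 0.
Zero determinant ⇒ coplanar.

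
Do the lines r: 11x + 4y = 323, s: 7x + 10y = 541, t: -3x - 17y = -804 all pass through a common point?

Intersecting r and s: solving the 2×2 system gives (x, y) = (13, 45).
Substitute into t: (-3)(13) + (-17)(45) = -804.
This equals -804, so (13, 45) lies on all three lines and they are concurrent.

Yes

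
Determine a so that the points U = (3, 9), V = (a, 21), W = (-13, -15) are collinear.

11

The three points are collinear iff det[UV; UW] = 0.
This determinant is linear in a: (-24)a + (264) = 0, so a = 11.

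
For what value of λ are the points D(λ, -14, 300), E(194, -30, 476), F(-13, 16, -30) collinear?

122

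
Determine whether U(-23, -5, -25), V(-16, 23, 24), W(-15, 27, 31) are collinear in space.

UV = (7, 28, 49), UW = (8, 32, 56).
UV × UW = (0, 0, 0).
The cross product vanishes, so the three points are collinear.

Yes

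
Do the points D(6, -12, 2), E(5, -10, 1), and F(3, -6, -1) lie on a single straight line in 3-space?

DE = (-1, 2, -1), DF = (-3, 6, -3).
DE × DF = (0, 0, 0).
The cross product vanishes, so the three points are collinear.

Yes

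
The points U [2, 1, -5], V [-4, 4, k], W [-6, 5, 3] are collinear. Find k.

Direction UW = (-8, 4, 8). From the x-coordinate of V, the parameter along the line is τ = (-4 − 2)/(-8) = 3/4.
Then k = (-5) + 3/4·(8) = 1.

1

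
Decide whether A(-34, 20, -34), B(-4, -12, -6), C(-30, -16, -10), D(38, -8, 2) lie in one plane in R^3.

With A as base: AB = (30, -32, 28), AC = (4, -36, 24), AD = (72, -28, 36).
AC × AD = (-624, 1584, 2480).
AB · (AC × AD) = 32.
Since 32 ≠ 0, the four points are not coplanar.

No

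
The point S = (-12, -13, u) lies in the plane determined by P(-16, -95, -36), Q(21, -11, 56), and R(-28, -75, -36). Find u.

Coplanarity requires PQ · (PR × PS) = 0.
PQ = (37, 84, 92), PR = (-12, 20, 0); the triple product is linear in u with coefficient 1748 and constant term -34960.
Setting it to zero: u = 20.

20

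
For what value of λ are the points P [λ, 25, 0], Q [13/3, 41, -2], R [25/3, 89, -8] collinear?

3

Collinearity requires PQ × PR = 0; each component is linear in λ.
The y-component gives (-6)λ + (18) = 0, so λ = 3.
The remaining components then also vanish.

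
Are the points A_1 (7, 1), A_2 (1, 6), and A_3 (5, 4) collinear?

No

A_1A_2 = (-6, 5), A_1A_3 = (-2, 3).
Twice the signed area of △A_1A_2A_3 is (-6)(3) − (5)(-2) = -8.
The area is nonzero, so the three points are not collinear.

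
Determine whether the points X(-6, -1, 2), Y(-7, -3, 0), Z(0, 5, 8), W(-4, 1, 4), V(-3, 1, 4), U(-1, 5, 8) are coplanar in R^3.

The plane through X, Y, Z has normal n = XY × XZ = (0, -6, 6) and equation n·P = 18.
Checking the remaining points: n·W = 18, n·V = 18, n·U = 18.
All equal 18, so all 6 points lie in one plane.

Yes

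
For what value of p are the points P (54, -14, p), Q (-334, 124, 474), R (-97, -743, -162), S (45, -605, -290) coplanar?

-74

The points are coplanar iff PQ · (PR × PS) = 0.
Expanding, this is linear in p: (-155820)p + (-11530680) = 0.
So p = -74.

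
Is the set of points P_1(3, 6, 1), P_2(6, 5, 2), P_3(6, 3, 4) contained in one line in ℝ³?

No

P_1P_2 = (3, -1, 1), P_1P_3 = (3, -3, 3).
P_1P_2 × P_1P_3 = (0, -6, -6).
The cross product is nonzero, so the points do not lie on one line.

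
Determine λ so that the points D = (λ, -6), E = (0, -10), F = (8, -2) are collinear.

Collinearity: (D − E) must be parallel to (F − E) = (8, 8).
Cross-multiplying the components: (λ − 0)·(8) = (4)·(8).
Solving gives λ = 4.

4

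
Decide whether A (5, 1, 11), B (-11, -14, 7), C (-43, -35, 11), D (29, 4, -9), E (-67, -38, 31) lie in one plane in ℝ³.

The plane through A, B, C has normal n = AB × AC = (-144, 192, -144) and equation n·P = -2112.
Checking the remaining points: n·D = -2112, n·E = -2112.
All equal -2112, so all 5 points lie in one plane.

Yes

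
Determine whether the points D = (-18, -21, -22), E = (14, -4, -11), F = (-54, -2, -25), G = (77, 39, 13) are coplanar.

Yes

The four points are coplanar iff the 3×3 determinant with rows DE, DF, DG is zero.
Rows: (32, 17, 11), (-36, 19, -3), (95, 60, 35).
Expanding along the first row: (32)(845) − (17)(-975) + (11)(-3965) = 0.
Zero determinant ⇒ coplanar.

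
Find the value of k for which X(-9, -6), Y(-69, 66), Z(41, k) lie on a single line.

Collinearity: (Z − X) must be parallel to (Y − X) = (-60, 72).
Cross-multiplying the components: (k − (-6))·(-60) = (50)·(72).
Solving gives k = -66.

-66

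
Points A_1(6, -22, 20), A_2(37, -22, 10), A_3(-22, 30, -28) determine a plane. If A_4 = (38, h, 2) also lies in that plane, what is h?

A normal to the plane is n = A_1A_2 × A_1A_3 = (520, 1768, 1612).
A_4 lies in the plane iff n · A_1A_4 = 0.
This gives (1768)h + (26520) = 0, so h = -15.

-15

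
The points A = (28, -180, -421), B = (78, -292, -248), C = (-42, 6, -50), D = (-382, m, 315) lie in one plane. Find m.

Normal to plane ABC: n = (-73730, -30660, 1460); plane equation n·P = 2839700.
Requiring n·D = 2839700: (-30660)m + (28624760) = 2839700.
So m = 841.

841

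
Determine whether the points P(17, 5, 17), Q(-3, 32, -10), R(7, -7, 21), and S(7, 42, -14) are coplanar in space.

With P as base: PQ = (-20, 27, -27), PR = (-10, -12, 4), PS = (-10, 37, -31).
PR × PS = (224, -350, -490).
PQ · (PR × PS) = -700.
Since -700 ≠ 0, the four points are not coplanar.

No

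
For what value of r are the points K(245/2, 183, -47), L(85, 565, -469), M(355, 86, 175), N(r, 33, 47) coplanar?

The points are coplanar iff KL · (KM × KN) = 0.
Expanding, this is linear in r: (43870)r + (87740) = 0.
So r = -2.

-2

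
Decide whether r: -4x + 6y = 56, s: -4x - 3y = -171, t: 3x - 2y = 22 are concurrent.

No

Lines aᵢx + bᵢy = cᵢ with pairwise distinct directions are concurrent exactly when det[aᵢ bᵢ cᵢ] = 0.
Here the determinant is 34.
Nonzero, so no common point exists.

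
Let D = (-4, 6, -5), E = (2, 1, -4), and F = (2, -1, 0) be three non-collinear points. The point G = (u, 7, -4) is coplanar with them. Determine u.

Coplanarity requires DE · (DF × DG) = 0.
DE = (6, -5, 1), DF = (6, -7, 5); the triple product is linear in u with coefficient -18 and constant term -108.
Setting it to zero: u = -6.

-6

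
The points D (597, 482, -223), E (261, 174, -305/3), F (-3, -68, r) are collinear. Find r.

Direction DE = (-336, -308, 364/3). From the x-coordinate of F, the parameter along the line is τ = (-3 − 597)/(-336) = 25/14.
Then r = (-223) + 25/14·(364/3) = -19/3.

-19/3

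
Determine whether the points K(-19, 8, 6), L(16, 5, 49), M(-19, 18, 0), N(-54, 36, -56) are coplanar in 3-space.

No

The four points are coplanar iff the 3×3 determinant with rows KL, KM, KN is zero.
Rows: (35, -3, 43), (0, 10, -6), (-35, 28, -62).
Expanding along the first row: (35)(-452) − (-3)(-210) + (43)(350) = -1400.
Nonzero ⇒ not coplanar.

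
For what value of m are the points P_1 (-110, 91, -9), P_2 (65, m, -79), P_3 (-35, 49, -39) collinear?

Collinearity requires P_1P_2 × P_1P_3 = 0; each component is linear in m.
The x-component gives (-30)m + (-210) = 0, so m = -7.
The remaining components then also vanish.

-7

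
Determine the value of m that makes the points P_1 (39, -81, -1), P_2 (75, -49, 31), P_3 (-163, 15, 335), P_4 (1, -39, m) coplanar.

The points are coplanar iff P_1P_2 · (P_1P_3 × P_1P_4) = 0.
Expanding, this is linear in m: (9920)m + (-1061440) = 0.
So m = 107.

107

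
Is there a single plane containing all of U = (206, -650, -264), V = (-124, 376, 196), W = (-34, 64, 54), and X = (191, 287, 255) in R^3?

With U as base: UV = (-330, 1026, 460), UW = (-240, 714, 318), UX = (-15, 937, 519).
UW × UX = (72600, 119790, -214170).
UV · (UW × UX) = 428340.
Since 428340 ≠ 0, the four points are not coplanar.

No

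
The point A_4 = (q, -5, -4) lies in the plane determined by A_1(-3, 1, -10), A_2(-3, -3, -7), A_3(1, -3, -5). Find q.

A normal to the plane is n = A_1A_2 × A_1A_3 = (-8, 12, 16).
A_4 lies in the plane iff n · A_1A_4 = 0.
This gives (-8)q + (0) = 0, so q = 0.

0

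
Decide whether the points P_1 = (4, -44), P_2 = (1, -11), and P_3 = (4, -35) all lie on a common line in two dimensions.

P_1P_2 = (-3, 33), P_1P_3 = (0, 9).
Twice the signed area of △P_1P_2P_3 is (-3)(9) − (33)(0) = -27.
The area is nonzero, so the three points are not collinear.

No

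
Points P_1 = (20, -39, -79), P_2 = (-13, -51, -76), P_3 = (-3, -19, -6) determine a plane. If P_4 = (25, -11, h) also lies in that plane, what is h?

A normal to the plane is n = P_1P_2 × P_1P_3 = (-936, 2340, -936).
P_4 lies in the plane iff n · P_1P_4 = 0.
This gives (-936)h + (-13104) = 0, so h = -14.

-14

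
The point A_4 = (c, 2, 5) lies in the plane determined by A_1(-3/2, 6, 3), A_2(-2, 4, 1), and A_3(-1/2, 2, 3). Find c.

The plane through A_1, A_2, A_3 has equation −8x − 2y + 4z = 12.
Substituting A_4: (-8)c + (16) = 12, so c = 1/2.

1/2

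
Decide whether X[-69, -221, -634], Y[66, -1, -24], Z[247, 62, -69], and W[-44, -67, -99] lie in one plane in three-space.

The four points are coplanar iff the 3×3 determinant with rows XY, XZ, XW is zero.
Rows: (135, 220, 610), (316, 283, 565), (25, 154, 535).
Expanding along the first row: (135)(64395) − (220)(154935) + (610)(41589) = -23085.
Nonzero ⇒ not coplanar.

No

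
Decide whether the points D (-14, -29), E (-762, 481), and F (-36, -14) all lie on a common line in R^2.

Yes

DE = (-748, 510), DF = (-22, 15).
Twice the signed area of △DEF is (-748)(15) − (510)(-22) = 0.
The triangle is degenerate (zero area), so the points are collinear.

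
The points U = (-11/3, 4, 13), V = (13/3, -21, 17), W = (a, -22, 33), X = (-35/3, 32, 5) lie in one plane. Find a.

The points are coplanar iff UV · (UW × UX) = 0.
Expanding, this is linear in a: (-88)a + (88/3) = 0.
So a = 1/3.

1/3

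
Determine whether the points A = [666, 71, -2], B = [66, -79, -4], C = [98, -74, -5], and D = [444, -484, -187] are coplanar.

Yes

The four points are coplanar iff the 3×3 determinant with rows AB, AC, AD is zero.
Rows: (-600, -150, -2), (-568, -145, -3), (-222, -555, -185).
Expanding along the first row: (-600)(25160) − (-150)(104414) + (-2)(283050) = 0.
Zero determinant ⇒ coplanar.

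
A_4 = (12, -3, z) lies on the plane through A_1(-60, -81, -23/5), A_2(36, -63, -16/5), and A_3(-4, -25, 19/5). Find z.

36/5

Coplanarity requires A_1A_2 · (A_1A_3 × A_1A_4) = 0.
A_1A_2 = (96, 18, 7/5), A_1A_3 = (56, 56, 42/5); the triple product is linear in z with coefficient 4368 and constant term -157248/5.
Setting it to zero: z = 36/5.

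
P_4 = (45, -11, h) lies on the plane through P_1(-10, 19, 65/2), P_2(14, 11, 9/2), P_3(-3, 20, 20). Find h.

A normal to the plane is n = P_1P_2 × P_1P_3 = (128, 104, 80).
P_4 lies in the plane iff n · P_1P_4 = 0.
This gives (80)h + (1320) = 0, so h = -33/2.

-33/2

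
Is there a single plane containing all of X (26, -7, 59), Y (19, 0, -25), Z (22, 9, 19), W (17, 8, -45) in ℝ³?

Yes

A normal to the plane through X, Y, Z is n = XY × XZ = (1064, 56, -84).
The plane has equation n·P = 22316. For W: n·W = 22316.
Equal, so W lies in the plane and all four are coplanar.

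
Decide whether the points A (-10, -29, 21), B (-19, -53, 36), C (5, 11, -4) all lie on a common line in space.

Yes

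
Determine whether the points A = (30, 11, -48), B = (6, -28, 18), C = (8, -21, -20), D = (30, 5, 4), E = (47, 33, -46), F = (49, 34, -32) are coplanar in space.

Yes

The plane through A, B, C has normal n = AB × AC = (1020, -780, -90) and equation n·P = 26340.
Checking the remaining points: n·D = 26340, n·E = 26340, n·F = 26340.
All equal 26340, so all 6 points lie in one plane.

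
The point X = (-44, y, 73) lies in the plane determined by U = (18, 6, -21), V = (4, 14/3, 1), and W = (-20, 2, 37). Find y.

A normal to the plane is n = UV × UW = (32/3, -24, 16/3).
X lies in the plane iff n · UX = 0.
This gives (-24)y + (-16) = 0, so y = -2/3.

-2/3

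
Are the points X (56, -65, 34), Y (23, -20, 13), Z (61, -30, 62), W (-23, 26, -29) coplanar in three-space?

With X as base: XY = (-33, 45, -21), XZ = (5, 35, 28), XW = (-79, 91, -63).
XZ × XW = (-4753, -1897, 3220).
XY · (XZ × XW) = 3864.
Since 3864 ≠ 0, the four points are not coplanar.

No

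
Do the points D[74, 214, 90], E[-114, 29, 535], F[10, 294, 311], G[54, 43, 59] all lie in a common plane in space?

No

A normal to the plane through D, E, F is n = DE × DF = (-76485, 13068, -26880).
The plane has equation n·P = -5282538. For G: n·G = -5154186.
-5154186 ≠ -5282538, so G is off the plane.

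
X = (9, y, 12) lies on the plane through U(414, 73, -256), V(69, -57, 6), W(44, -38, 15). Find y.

33

Coplanarity requires UV · (UW × UX) = 0.
UV = (-345, -130, 262), UW = (-370, -111, 271); the triple product is linear in y with coefficient -3445 and constant term 113685.
Setting it to zero: y = 33.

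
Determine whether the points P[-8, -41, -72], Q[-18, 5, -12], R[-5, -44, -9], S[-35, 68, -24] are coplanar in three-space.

A normal to the plane through P, Q, R is n = PQ × PR = (3078, 810, -108).
The plane has equation n·X = -50058. For S: n·S = -50058.
Equal, so S lies in the plane and all four are coplanar.

Yes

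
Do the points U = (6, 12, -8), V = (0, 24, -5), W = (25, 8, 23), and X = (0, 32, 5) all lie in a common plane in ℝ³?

No

With U as base: UV = (-6, 12, 3), UW = (19, -4, 31), UX = (-6, 20, 13).
UW × UX = (-672, -433, 356).
UV · (UW × UX) = -96.
Since -96 ≠ 0, the four points are not coplanar.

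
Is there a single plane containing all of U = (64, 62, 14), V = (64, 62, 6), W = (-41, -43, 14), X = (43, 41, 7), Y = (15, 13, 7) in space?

The plane through U, V, W has normal n = UV × UW = (-840, 840, 0) and equation n·P = -1680.
Checking the remaining points: n·X = -1680, n·Y = -1680.
All equal -1680, so all 5 points lie in one plane.

Yes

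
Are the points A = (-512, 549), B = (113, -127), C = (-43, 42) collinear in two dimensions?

No

AB = (625, -676), AC = (469, -507).
Twice the signed area of △ABC is (625)(-507) − (-676)(469) = 169.
The area is nonzero, so the three points are not collinear.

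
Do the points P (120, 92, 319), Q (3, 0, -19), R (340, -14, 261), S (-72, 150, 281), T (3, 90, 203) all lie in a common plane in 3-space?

The plane through P, Q, R has normal n = PQ × PR = (-30492, -81146, 32642) and equation n·X = -711674.
Checking the remaining points: n·S = -804074, n·T = -768290.
Since n·S = -804074 ≠ -711674, S is off the plane and the points are not all coplanar.

No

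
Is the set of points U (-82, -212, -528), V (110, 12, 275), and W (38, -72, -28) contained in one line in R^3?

UV = (192, 224, 803), UW = (120, 140, 500).
Comparing components 2 and 3: (224)(500) − (803)(140) = -420 ≠ 0, so UV and UW are not parallel and the points are not collinear.

No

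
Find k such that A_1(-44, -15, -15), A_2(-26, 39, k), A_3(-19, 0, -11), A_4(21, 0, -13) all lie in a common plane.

The points are coplanar iff A_1A_2 · (A_1A_3 × A_1A_4) = 0.
Expanding, this is linear in k: (-600)k + (1800) = 0.
So k = 3.

3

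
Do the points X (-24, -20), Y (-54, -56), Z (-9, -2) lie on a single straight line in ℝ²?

Yes

XY = (-30, -36), XZ = (15, 18).
det[XY; XZ] = (-30)(18) − (-36)(15) = 0.
The determinant is zero, so the points are collinear.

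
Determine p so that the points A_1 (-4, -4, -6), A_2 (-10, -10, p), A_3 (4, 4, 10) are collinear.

-18

Direction A_1A_3 = (8, 8, 16). From the x-coordinate of A_2, the parameter along the line is τ = (-10 − (-4))/8 = -3/4.
Then p = (-6) + (-3/4)·(16) = -18.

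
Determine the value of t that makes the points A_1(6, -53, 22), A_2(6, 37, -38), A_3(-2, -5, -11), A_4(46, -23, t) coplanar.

7

The points are coplanar iff A_1A_2 · (A_1A_3 × A_1A_4) = 0.
Expanding, this is linear in t: (720)t + (-5040) = 0.
So t = 7.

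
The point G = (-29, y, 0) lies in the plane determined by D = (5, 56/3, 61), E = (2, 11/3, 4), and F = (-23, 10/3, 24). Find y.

Coplanarity requires DE · (DF × DG) = 0.
DE = (-3, -15, -57), DF = (-28, -46/3, -37); the triple product is linear in y with coefficient 1485 and constant term 5940.
Setting it to zero: y = -4.

-4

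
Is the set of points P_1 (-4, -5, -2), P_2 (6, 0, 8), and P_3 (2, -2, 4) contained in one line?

Yes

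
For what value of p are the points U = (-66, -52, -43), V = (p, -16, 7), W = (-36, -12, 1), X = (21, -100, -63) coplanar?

0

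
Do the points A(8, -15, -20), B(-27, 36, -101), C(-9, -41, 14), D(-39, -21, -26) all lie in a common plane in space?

The four points are coplanar iff the 3×3 determinant with rows AB, AC, AD is zero.
Rows: (-35, 51, -81), (-17, -26, 34), (-47, -6, -6).
Expanding along the first row: (-35)(360) − (51)(1700) + (-81)(-1120) = -8580.
Nonzero ⇒ not coplanar.

No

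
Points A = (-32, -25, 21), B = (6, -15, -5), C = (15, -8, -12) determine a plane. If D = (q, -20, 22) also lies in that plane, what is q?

-35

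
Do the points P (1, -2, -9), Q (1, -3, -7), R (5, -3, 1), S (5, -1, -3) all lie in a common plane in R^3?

Yes

A normal to the plane through P, Q, R is n = PQ × PR = (-8, 8, 4).
The plane has equation n·X = -60. For S: n·S = -60.
Equal, so S lies in the plane and all four are coplanar.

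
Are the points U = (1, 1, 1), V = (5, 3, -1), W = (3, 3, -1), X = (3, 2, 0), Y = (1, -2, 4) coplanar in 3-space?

The plane through U, V, W has normal n = UV × UW = (0, 4, 4) and equation n·P = 8.
Checking the remaining points: n·X = 8, n·Y = 8.
All equal 8, so all 5 points lie in one plane.

Yes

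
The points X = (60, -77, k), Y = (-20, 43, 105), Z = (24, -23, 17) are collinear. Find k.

Collinearity requires XY × XZ = 0; each component is linear in k.
The x-component gives (-66)k + (-3630) = 0, so k = -55.
The remaining components then also vanish.

-55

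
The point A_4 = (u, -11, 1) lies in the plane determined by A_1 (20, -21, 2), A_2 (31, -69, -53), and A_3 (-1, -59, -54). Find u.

-12

A normal to the plane is n = A_1A_2 × A_1A_3 = (598, 1771, -1426).
A_4 lies in the plane iff n · A_1A_4 = 0.
This gives (598)u + (7176) = 0, so u = -12.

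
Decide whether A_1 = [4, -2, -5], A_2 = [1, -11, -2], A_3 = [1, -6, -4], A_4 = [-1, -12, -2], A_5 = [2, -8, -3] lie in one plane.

Yes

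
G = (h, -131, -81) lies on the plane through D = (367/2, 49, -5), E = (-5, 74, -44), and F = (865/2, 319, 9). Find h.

Coplanarity requires DE · (DF × DG) = 0.
DE = (-377/2, 25, -39), DF = (249, 270, 14); the triple product is linear in h with coefficient 10880 and constant term 3617600.
Setting it to zero: h = -665/2.

-665/2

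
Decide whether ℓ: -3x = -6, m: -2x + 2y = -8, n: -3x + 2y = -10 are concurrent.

Yes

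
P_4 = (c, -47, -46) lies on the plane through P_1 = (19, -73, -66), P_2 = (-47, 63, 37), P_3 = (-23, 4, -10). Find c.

The plane through P_1, P_2, P_3 has equation −315x − 630y + 630z = -1575.
Substituting P_4: (-315)c + (630) = -1575, so c = 7.

7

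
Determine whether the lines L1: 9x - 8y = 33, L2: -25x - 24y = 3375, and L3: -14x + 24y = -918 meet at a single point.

The three lines meet at one point iff the augmented coefficient matrix [aᵢ bᵢ cᵢ] has rank < 3, i.e. its determinant vanishes.
Here the determinant is 0.
It vanishes, so the lines are concurrent at (-63, -75).

Yes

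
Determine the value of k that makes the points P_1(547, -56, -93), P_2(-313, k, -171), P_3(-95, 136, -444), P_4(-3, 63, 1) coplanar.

Normal to plane P_1P_3P_4: n = (59817, 253398, 29202); plane equation n·P = 15813825.
Requiring n·P_2 = 15813825: (253398)k + (-23716263) = 15813825.
So k = 156.

156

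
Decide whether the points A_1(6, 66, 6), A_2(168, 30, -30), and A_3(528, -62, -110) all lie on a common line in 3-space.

A_1A_2 = (162, -36, -36), A_1A_3 = (522, -128, -116).
Comparing components 2 and 3: (-36)(-116) − (-36)(-128) = -432 ≠ 0, so A_1A_2 and A_1A_3 are not parallel and the points are not collinear.

No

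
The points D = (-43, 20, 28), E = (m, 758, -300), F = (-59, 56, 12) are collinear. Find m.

Collinearity requires DE × DF = 0; each component is linear in m.
The y-component gives (16)m + (5936) = 0, so m = -371.
The remaining components then also vanish.

-371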